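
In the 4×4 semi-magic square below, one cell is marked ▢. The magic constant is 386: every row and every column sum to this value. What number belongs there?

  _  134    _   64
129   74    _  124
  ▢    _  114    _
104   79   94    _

Using row 2: 129 + 74 + 124 + ? → (2,3) = 386 − 327 = 59.
From row 4, 386 − (104 + 79 + 94) gives (4,4) = 109.
Column 2: 134 + 74 + 79 + ? = 386, so (3,2) = 99.
The remaining cell in column 3 is (1,3) = 386 − 267 = 119.
Column 4: 64 + 124 + 109 + ? = 386, so (3,4) = 89.
Using row 1: 134 + 119 + 64 + ? → (1,1) = 386 − 317 = 69.
Using row 3: 99 + 114 + 89 + ? → (3,1) = 386 − 302 = 84.

84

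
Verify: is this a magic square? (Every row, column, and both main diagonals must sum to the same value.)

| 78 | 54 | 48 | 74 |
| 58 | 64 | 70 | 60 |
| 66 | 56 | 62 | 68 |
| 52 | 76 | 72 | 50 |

No — column 4 sums to 252 but column 1 sums to 254.

Row 1: 78 + 54 + 48 + 74 = 254.
Row 2: 58 + 64 + 70 + 60 = 252.
Row 3: 66 + 56 + 62 + 68 = 252.
Row 4: 52 + 76 + 72 + 50 = 250.
Column 1: 78 + 58 + 66 + 52 = 254.
Column 2: 54 + 64 + 56 + 76 = 250.
Column 3: 48 + 70 + 62 + 72 = 252.
Column 4: 74 + 60 + 68 + 50 = 252.
Main diagonal: 78 + 64 + 62 + 50 = 254.
Anti-diagonal: 74 + 70 + 56 + 52 = 252.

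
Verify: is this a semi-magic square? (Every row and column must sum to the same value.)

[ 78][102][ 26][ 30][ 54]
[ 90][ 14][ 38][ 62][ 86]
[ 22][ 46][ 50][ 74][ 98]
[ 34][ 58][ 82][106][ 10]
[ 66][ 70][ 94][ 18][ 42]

Yes

Row 1: 78 + 102 + 26 + 30 + 54 = 290.
Row 2: 90 + 14 + 38 + 62 + 86 = 290.
Row 3: 22 + 46 + 50 + 74 + 98 = 290.
Row 4: 34 + 58 + 82 + 106 + 10 = 290.
Row 5: 66 + 70 + 94 + 18 + 42 = 290.
Column 1: 78 + 90 + 22 + 34 + 66 = 290.
Column 2: 102 + 14 + 46 + 58 + 70 = 290.
Column 3: 26 + 38 + 50 + 82 + 94 = 290.
Column 4: 30 + 62 + 74 + 106 + 18 = 290.
Column 5: 54 + 86 + 98 + 10 + 42 = 290.
All lines sum to 290.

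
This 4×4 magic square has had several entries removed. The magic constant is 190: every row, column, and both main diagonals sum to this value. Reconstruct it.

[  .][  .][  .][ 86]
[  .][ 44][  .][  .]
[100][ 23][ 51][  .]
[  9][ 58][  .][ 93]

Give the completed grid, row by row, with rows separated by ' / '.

Row 3 needs 190; the known cells sum to 174, so (3,4) = 16.
Row 4: 9 + 58 + 93 + ? = 190, so (4,3) = 30.
From column 2, 190 − (44 + 23 + 58) gives (1,2) = 65.
Using column 4: 86 + 16 + 93 + ? → (2,4) = 190 − 195 = -5.
Main diagonal needs 190; the known cells sum to 188, so (1,1) = 2.
Anti-diagonal must total 190; the given cells sum to 118, so (2,3) = 72.
Row 1 needs 190; the known cells sum to 153, so (1,3) = 37.
Using row 2: 44 + 72 + (-5) + ? → (2,1) = 190 − 111 = 79.

2 65 37 86 / 79 44 72 -5 / 100 23 51 16 / 9 58 30 93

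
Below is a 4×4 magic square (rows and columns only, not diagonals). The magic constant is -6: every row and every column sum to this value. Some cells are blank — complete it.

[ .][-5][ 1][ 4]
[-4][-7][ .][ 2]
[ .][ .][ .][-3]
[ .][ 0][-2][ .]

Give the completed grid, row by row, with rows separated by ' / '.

The remaining cell in row 1 is (1,1) = -6 − 0 = -6.
Row 2: -4 + (-7) + 2 + ? = -6, so (2,3) = 3.
From column 2, -6 − (-5 + (-7) + 0) gives (3,2) = 6.
Using column 3: 1 + 3 + (-2) + ? → (3,3) = -6 − 2 = -8.
Column 4 needs -6; the known cells sum to 3, so (4,4) = -9.
Row 3 needs -6; the known cells sum to -5, so (3,1) = -1.
The remaining cell in row 4 is (4,1) = -6 − (-11) = 5.

-6 -5 1 4 / -4 -7 3 2 / -1 6 -8 -3 / 5 0 -2 -9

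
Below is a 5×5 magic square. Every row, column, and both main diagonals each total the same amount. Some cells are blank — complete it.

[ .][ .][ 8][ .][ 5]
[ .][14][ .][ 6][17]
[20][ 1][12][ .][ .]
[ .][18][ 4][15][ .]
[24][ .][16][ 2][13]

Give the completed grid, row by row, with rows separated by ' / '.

Anti-diagonal is already complete: 5 + 6 + 12 + 18 + 24 = 65, so that is the magic constant.
Row 5 must total 65; the given cells sum to 55, so (5,2) = 10.
Using column 2: 14 + 1 + 18 + 10 + ? → (1,2) = 65 − 43 = 22.
Using column 3: 8 + 12 + 4 + 16 + ? → (2,3) = 65 − 40 = 25.
The remaining cell in main diagonal is (1,1) = 65 − 54 = 11.
Row 1: 11 + 22 + 8 + 5 + ? = 65, so (1,4) = 19.
Row 2 must total 65; the given cells sum to 62, so (2,1) = 3.
From column 1, 65 − (11 + 3 + 20 + 24) gives (4,1) = 7.
From column 4, 65 − (19 + 6 + 15 + 2) gives (3,4) = 23.
Row 3 must total 65; the given cells sum to 56, so (3,5) = 9.
Row 4 must total 65; the given cells sum to 44, so (4,5) = 21.

11 22 8 19 5 / 3 14 25 6 17 / 20 1 12 23 9 / 7 18 4 15 21 / 24 10 16 2 13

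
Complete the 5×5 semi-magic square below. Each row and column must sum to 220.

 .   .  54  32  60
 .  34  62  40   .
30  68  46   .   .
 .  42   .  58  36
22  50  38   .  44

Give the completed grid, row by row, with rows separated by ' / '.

The remaining cell in row 5 is (5,4) = 220 − 154 = 66.
Using column 2: 34 + 68 + 42 + 50 + ? → (1,2) = 220 − 194 = 26.
The remaining cell in column 3 is (4,3) = 220 − 200 = 20.
From column 4, 220 − (32 + 40 + 58 + 66) gives (3,4) = 24.
Using row 1: 26 + 54 + 32 + 60 + ? → (1,1) = 220 − 172 = 48.
From row 3, 220 − (30 + 68 + 46 + 24) gives (3,5) = 52.
Row 4 needs 220; the known cells sum to 156, so (4,1) = 64.
From column 1, 220 − (48 + 30 + 64 + 22) gives (2,1) = 56.
Column 5 must total 220; the given cells sum to 192, so (2,5) = 28.

48 26 54 32 60 / 56 34 62 40 28 / 30 68 46 24 52 / 64 42 20 58 36 / 22 50 38 66 44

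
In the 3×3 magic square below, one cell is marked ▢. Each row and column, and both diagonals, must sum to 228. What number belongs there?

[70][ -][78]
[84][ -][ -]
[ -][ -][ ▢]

82

Row 1 needs 228; the known cells sum to 148, so (1,2) = 80.
Column 1: 70 + 84 + ? = 228, so (3,1) = 74.
From anti-diagonal, 228 − (78 + 74) gives (2,2) = 76.
The remaining cell in row 2 is (2,3) = 228 − 160 = 68.
Using column 2: 80 + 76 + ? → (3,2) = 228 − 156 = 72.
Using column 3: 78 + 68 + ? → (3,3) = 228 − 146 = 82.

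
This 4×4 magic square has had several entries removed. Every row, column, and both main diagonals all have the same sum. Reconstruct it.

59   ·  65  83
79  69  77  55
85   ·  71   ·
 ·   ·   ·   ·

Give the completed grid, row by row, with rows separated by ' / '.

Row 2 is already complete: 79 + 69 + 77 + 55 = 280, so that is the magic constant.
From row 1, 280 − (59 + 65 + 83) gives (1,2) = 73.
Column 1: 59 + 79 + 85 + ? = 280, so (4,1) = 57.
Using column 3: 65 + 77 + 71 + ? → (4,3) = 280 − 213 = 67.
Main diagonal: 59 + 69 + 71 + ? = 280, so (4,4) = 81.
Using anti-diagonal: 83 + 77 + 57 + ? → (3,2) = 280 − 217 = 63.
Row 3 needs 280; the known cells sum to 219, so (3,4) = 61.
The remaining cell in row 4 is (4,2) = 280 − 205 = 75.

59 73 65 83 / 79 69 77 55 / 85 63 71 61 / 57 75 67 81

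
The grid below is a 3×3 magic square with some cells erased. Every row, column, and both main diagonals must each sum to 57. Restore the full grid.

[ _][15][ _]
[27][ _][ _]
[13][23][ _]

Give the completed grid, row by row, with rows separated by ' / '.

From row 3, 57 − (13 + 23) gives (3,3) = 21.
Column 1 needs 57; the known cells sum to 40, so (1,1) = 17.
Column 2 needs 57; the known cells sum to 38, so (2,2) = 19.
From anti-diagonal, 57 − (19 + 13) gives (1,3) = 25.
Row 2 must total 57; the given cells sum to 46, so (2,3) = 11.

17 15 25 / 27 19 11 / 13 23 21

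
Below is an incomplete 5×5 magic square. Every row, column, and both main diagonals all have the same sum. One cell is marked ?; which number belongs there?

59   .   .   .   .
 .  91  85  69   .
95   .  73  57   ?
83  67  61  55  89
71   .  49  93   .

51

Row 4 is complete and sums to 355; that is the magic constant.
From column 1, 355 − (59 + 95 + 83 + 71) gives (2,1) = 47.
Using column 3: 85 + 73 + 61 + 49 + ? → (1,3) = 355 − 268 = 87.
The remaining cell in column 4 is (1,4) = 355 − 274 = 81.
Main diagonal needs 355; the known cells sum to 278, so (5,5) = 77.
Anti-diagonal needs 355; the known cells sum to 280, so (1,5) = 75.
From row 1, 355 − (59 + 87 + 81 + 75) gives (1,2) = 53.
Row 2 needs 355; the known cells sum to 292, so (2,5) = 63.
Using row 5: 71 + 49 + 93 + 77 + ? → (5,2) = 355 − 290 = 65.
Column 2: 53 + 91 + 67 + 65 + ? = 355, so (3,2) = 79.
Using column 5: 75 + 63 + 89 + 77 + ? → (3,5) = 355 − 304 = 51.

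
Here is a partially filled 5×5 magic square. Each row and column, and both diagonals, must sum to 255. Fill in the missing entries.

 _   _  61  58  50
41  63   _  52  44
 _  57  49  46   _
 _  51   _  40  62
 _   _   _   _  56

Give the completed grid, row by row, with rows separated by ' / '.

From row 2, 255 − (41 + 63 + 52 + 44) gives (2,3) = 55.
Column 4 must total 255; the given cells sum to 196, so (5,4) = 59.
From column 5, 255 − (50 + 44 + 62 + 56) gives (3,5) = 43.
Using main diagonal: 63 + 49 + 40 + 56 + ? → (1,1) = 255 − 208 = 47.
The remaining cell in anti-diagonal is (5,1) = 255 − 202 = 53.
Row 1 needs 255; the known cells sum to 216, so (1,2) = 39.
Using row 3: 57 + 49 + 46 + 43 + ? → (3,1) = 255 − 195 = 60.
Using column 1: 47 + 41 + 60 + 53 + ? → (4,1) = 255 − 201 = 54.
Column 2: 39 + 63 + 57 + 51 + ? = 255, so (5,2) = 45.
Using row 4: 54 + 51 + 40 + 62 + ? → (4,3) = 255 − 207 = 48.
From row 5, 255 − (53 + 45 + 59 + 56) gives (5,3) = 42.

47 39 61 58 50 / 41 63 55 52 44 / 60 57 49 46 43 / 54 51 48 40 62 / 53 45 42 59 56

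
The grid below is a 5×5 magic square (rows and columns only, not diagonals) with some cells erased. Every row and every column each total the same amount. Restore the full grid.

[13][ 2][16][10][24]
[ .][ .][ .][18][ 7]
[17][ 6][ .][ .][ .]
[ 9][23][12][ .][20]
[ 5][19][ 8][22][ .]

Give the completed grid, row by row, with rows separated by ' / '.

13 2 16 10 24 / 21 15 4 18 7 / 17 6 25 14 3 / 9 23 12 1 20 / 5 19 8 22 11

Row 1 is already complete: 13 + 2 + 16 + 10 + 24 = 65, so that is the magic constant.
Row 4: 9 + 23 + 12 + 20 + ? = 65, so (4,4) = 1.
The remaining cell in row 5 is (5,5) = 65 − 54 = 11.
Column 1 must total 65; the given cells sum to 44, so (2,1) = 21.
Column 2: 2 + 6 + 23 + 19 + ? = 65, so (2,2) = 15.
The remaining cell in column 4 is (3,4) = 65 − 51 = 14.
Column 5 must total 65; the given cells sum to 62, so (3,5) = 3.
From row 2, 65 − (21 + 15 + 18 + 7) gives (2,3) = 4.
Row 3 must total 65; the given cells sum to 40, so (3,3) = 25.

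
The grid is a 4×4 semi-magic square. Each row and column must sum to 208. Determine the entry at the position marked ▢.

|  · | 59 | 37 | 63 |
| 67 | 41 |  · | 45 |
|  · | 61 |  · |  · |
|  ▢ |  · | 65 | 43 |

53

Row 1 must total 208; the given cells sum to 159, so (1,1) = 49.
From row 2, 208 − (67 + 41 + 45) gives (2,3) = 55.
Using column 2: 59 + 41 + 61 + ? → (4,2) = 208 − 161 = 47.
Column 3 needs 208; the known cells sum to 157, so (3,3) = 51.
The remaining cell in column 4 is (3,4) = 208 − 151 = 57.
The remaining cell in row 3 is (3,1) = 208 − 169 = 39.
Row 4 must total 208; the given cells sum to 155, so (4,1) = 53.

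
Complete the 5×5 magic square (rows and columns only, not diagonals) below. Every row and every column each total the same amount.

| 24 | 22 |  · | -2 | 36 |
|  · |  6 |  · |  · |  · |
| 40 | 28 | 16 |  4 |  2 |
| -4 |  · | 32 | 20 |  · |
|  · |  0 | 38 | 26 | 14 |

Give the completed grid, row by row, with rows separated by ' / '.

Row 3 is already complete: 40 + 28 + 16 + 4 + 2 = 90, so that is the magic constant.
The remaining cell in row 1 is (1,3) = 90 − 80 = 10.
Row 5 needs 90; the known cells sum to 78, so (5,1) = 12.
Using column 1: 24 + 40 + (-4) + 12 + ? → (2,1) = 90 − 72 = 18.
The remaining cell in column 2 is (4,2) = 90 − 56 = 34.
Using column 3: 10 + 16 + 32 + 38 + ? → (2,3) = 90 − 96 = -6.
The remaining cell in column 4 is (2,4) = 90 − 48 = 42.
Using row 2: 18 + 6 + (-6) + 42 + ? → (2,5) = 90 − 60 = 30.
Using row 4: -4 + 34 + 32 + 20 + ? → (4,5) = 90 − 82 = 8.

24 22 10 -2 36 / 18 6 -6 42 30 / 40 28 16 4 2 / -4 34 32 20 8 / 12 0 38 26 14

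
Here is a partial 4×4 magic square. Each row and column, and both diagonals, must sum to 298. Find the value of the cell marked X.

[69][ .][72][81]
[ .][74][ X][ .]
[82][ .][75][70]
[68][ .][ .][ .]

Using row 1: 69 + 72 + 81 + ? → (1,2) = 298 − 222 = 76.
Using row 3: 82 + 75 + 70 + ? → (3,2) = 298 − 227 = 71.
Column 1 needs 298; the known cells sum to 219, so (2,1) = 79.
Column 2 must total 298; the given cells sum to 221, so (4,2) = 77.
Using main diagonal: 69 + 74 + 75 + ? → (4,4) = 298 − 218 = 80.
Anti-diagonal must total 298; the given cells sum to 220, so (2,3) = 78.

78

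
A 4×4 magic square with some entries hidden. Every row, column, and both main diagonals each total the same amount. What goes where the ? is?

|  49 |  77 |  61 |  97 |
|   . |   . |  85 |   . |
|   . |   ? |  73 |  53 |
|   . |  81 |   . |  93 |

Row 1 is complete and sums to 284; that is the magic constant.
Column 3 needs 284; the known cells sum to 219, so (4,3) = 65.
Column 4: 97 + 53 + 93 + ? = 284, so (2,4) = 41.
Using main diagonal: 49 + 73 + 93 + ? → (2,2) = 284 − 215 = 69.
Row 2: 69 + 85 + 41 + ? = 284, so (2,1) = 89.
The remaining cell in row 4 is (4,1) = 284 − 239 = 45.
The remaining cell in column 1 is (3,1) = 284 − 183 = 101.
Column 2 must total 284; the given cells sum to 227, so (3,2) = 57.

57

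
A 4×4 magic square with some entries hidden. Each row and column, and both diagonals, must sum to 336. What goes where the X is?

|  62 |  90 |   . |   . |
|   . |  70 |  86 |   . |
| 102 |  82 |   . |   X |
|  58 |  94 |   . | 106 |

Using row 4: 58 + 94 + 106 + ? → (4,3) = 336 − 258 = 78.
Using column 1: 62 + 102 + 58 + ? → (2,1) = 336 − 222 = 114.
Using main diagonal: 62 + 70 + 106 + ? → (3,3) = 336 − 238 = 98.
Using anti-diagonal: 86 + 82 + 58 + ? → (1,4) = 336 − 226 = 110.
From row 1, 336 − (62 + 90 + 110) gives (1,3) = 74.
Row 2 needs 336; the known cells sum to 270, so (2,4) = 66.
Using row 3: 102 + 82 + 98 + ? → (3,4) = 336 − 282 = 54.

54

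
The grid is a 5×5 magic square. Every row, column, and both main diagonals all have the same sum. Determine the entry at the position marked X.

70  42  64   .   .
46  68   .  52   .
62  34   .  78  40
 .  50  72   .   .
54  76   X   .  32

48

Column 2 is complete and sums to 270; that is the magic constant.
Row 3 must total 270; the given cells sum to 214, so (3,3) = 56.
Using column 1: 70 + 46 + 62 + 54 + ? → (4,1) = 270 − 232 = 38.
Using main diagonal: 70 + 68 + 56 + 32 + ? → (4,4) = 270 − 226 = 44.
From anti-diagonal, 270 − (52 + 56 + 50 + 54) gives (1,5) = 58.
Using row 1: 70 + 42 + 64 + 58 + ? → (1,4) = 270 − 234 = 36.
Row 4 must total 270; the given cells sum to 204, so (4,5) = 66.
From column 4, 270 − (36 + 52 + 78 + 44) gives (5,4) = 60.
From column 5, 270 − (58 + 40 + 66 + 32) gives (2,5) = 74.
From row 2, 270 − (46 + 68 + 52 + 74) gives (2,3) = 30.
Using row 5: 54 + 76 + 60 + 32 + ? → (5,3) = 270 − 222 = 48.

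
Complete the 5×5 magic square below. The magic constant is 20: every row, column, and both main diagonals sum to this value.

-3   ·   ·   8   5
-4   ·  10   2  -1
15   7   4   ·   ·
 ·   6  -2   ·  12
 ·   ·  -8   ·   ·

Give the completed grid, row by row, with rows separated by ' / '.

Using row 2: -4 + 10 + 2 + (-1) + ? → (2,2) = 20 − 7 = 13.
Column 3: 10 + 4 + (-2) + (-8) + ? = 20, so (1,3) = 16.
Anti-diagonal needs 20; the known cells sum to 17, so (5,1) = 3.
Row 1: -3 + 16 + 8 + 5 + ? = 20, so (1,2) = -6.
Column 1: -3 + (-4) + 15 + 3 + ? = 20, so (4,1) = 9.
Column 2 must total 20; the given cells sum to 20, so (5,2) = 0.
Row 4: 9 + 6 + (-2) + 12 + ? = 20, so (4,4) = -5.
The remaining cell in main diagonal is (5,5) = 20 − 9 = 11.
Using row 5: 3 + 0 + (-8) + 11 + ? → (5,4) = 20 − 6 = 14.
From column 4, 20 − (8 + 2 + (-5) + 14) gives (3,4) = 1.
Using column 5: 5 + (-1) + 12 + 11 + ? → (3,5) = 20 − 27 = -7.

-3 -6 16 8 5 / -4 13 10 2 -1 / 15 7 4 1 -7 / 9 6 -2 -5 12 / 3 0 -8 14 11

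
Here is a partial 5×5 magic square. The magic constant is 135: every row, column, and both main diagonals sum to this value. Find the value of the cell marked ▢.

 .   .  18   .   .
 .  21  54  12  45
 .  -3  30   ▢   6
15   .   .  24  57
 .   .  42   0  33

Row 2 must total 135; the given cells sum to 132, so (2,1) = 3.
Column 3 needs 135; the known cells sum to 144, so (4,3) = -9.
From column 5, 135 − (45 + 6 + 57 + 33) gives (1,5) = -6.
Main diagonal must total 135; the given cells sum to 108, so (1,1) = 27.
The remaining cell in row 4 is (4,2) = 135 − 87 = 48.
Anti-diagonal must total 135; the given cells sum to 84, so (5,1) = 51.
Row 5 must total 135; the given cells sum to 126, so (5,2) = 9.
Column 1: 27 + 3 + 15 + 51 + ? = 135, so (3,1) = 39.
Column 2 needs 135; the known cells sum to 75, so (1,2) = 60.
Using row 1: 27 + 60 + 18 + (-6) + ? → (1,4) = 135 − 99 = 36.
Row 3: 39 + (-3) + 30 + 6 + ? = 135, so (3,4) = 63.

63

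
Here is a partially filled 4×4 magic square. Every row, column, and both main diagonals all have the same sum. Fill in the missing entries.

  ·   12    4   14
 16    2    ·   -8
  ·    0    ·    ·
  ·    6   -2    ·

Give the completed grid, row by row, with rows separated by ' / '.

-10 12 4 14 / 16 2 10 -8 / 18 0 8 -6 / -4 6 -2 20

Column 2 is already complete: 12 + 2 + 0 + 6 = 20, so that is the magic constant.
Row 1 needs 20; the known cells sum to 30, so (1,1) = -10.
Row 2 must total 20; the given cells sum to 10, so (2,3) = 10.
Column 3: 4 + 10 + (-2) + ? = 20, so (3,3) = 8.
Main diagonal must total 20; the given cells sum to 0, so (4,4) = 20.
Using anti-diagonal: 14 + 10 + 0 + ? → (4,1) = 20 − 24 = -4.
Column 1 must total 20; the given cells sum to 2, so (3,1) = 18.
Using column 4: 14 + (-8) + 20 + ? → (3,4) = 20 − 26 = -6.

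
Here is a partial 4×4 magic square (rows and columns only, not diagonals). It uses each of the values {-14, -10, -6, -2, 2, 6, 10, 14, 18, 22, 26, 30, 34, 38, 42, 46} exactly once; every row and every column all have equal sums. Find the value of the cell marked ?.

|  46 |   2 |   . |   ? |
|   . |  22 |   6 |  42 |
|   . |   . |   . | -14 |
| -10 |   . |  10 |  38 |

The 16 entries sum to 256, so each line sums to 256/4 = 64.
Row 2: 22 + 6 + 42 + ? = 64, so (2,1) = -6.
Row 4: -10 + 10 + 38 + ? = 64, so (4,2) = 26.
From column 1, 64 − (46 + (-6) + (-10)) gives (3,1) = 34.
Using column 2: 2 + 22 + 26 + ? → (3,2) = 64 − 50 = 14.
Column 4 must total 64; the given cells sum to 66, so (1,4) = -2.

-2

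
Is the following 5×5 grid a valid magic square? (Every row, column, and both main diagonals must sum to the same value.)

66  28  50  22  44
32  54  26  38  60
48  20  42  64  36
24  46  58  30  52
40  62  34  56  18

Row 1: 66 + 28 + 50 + 22 + 44 = 210.
Row 2: 32 + 54 + 26 + 38 + 60 = 210.
Row 3: 48 + 20 + 42 + 64 + 36 = 210.
Row 4: 24 + 46 + 58 + 30 + 52 = 210.
Row 5: 40 + 62 + 34 + 56 + 18 = 210.
Column 1: 66 + 32 + 48 + 24 + 40 = 210.
Column 2: 28 + 54 + 20 + 46 + 62 = 210.
Column 3: 50 + 26 + 42 + 58 + 34 = 210.
Column 4: 22 + 38 + 64 + 30 + 56 = 210.
Column 5: 44 + 60 + 36 + 52 + 18 = 210.
Main diagonal: 66 + 54 + 42 + 30 + 18 = 210.
Anti-diagonal: 44 + 38 + 42 + 46 + 40 = 210.
All lines sum to 210.

Yes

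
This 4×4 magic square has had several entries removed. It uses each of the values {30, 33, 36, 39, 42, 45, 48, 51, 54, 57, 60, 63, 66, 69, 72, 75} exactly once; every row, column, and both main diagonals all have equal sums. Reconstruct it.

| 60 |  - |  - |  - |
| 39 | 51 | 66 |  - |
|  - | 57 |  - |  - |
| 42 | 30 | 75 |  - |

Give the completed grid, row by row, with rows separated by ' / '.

60 72 33 45 / 39 51 66 54 / 69 57 36 48 / 42 30 75 63

The 16 entries sum to 840, so each line sums to 840/4 = 210.
The remaining cell in row 2 is (2,4) = 210 − 156 = 54.
Using row 4: 42 + 30 + 75 + ? → (4,4) = 210 − 147 = 63.
Column 1 needs 210; the known cells sum to 141, so (3,1) = 69.
Column 2: 51 + 57 + 30 + ? = 210, so (1,2) = 72.
Using main diagonal: 60 + 51 + 63 + ? → (3,3) = 210 − 174 = 36.
Anti-diagonal needs 210; the known cells sum to 165, so (1,4) = 45.
Using row 1: 60 + 72 + 45 + ? → (1,3) = 210 − 177 = 33.
From row 3, 210 − (69 + 57 + 36) gives (3,4) = 48.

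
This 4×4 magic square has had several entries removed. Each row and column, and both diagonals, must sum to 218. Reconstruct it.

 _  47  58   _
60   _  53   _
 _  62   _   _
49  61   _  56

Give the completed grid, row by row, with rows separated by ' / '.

59 47 58 54 / 60 48 53 57 / 50 62 55 51 / 49 61 52 56

From row 4, 218 − (49 + 61 + 56) gives (4,3) = 52.
The remaining cell in column 2 is (2,2) = 218 − 170 = 48.
Column 3 needs 218; the known cells sum to 163, so (3,3) = 55.
Main diagonal must total 218; the given cells sum to 159, so (1,1) = 59.
Anti-diagonal: 53 + 62 + 49 + ? = 218, so (1,4) = 54.
Using row 2: 60 + 48 + 53 + ? → (2,4) = 218 − 161 = 57.
Using column 1: 59 + 60 + 49 + ? → (3,1) = 218 − 168 = 50.
Column 4: 54 + 57 + 56 + ? = 218, so (3,4) = 51.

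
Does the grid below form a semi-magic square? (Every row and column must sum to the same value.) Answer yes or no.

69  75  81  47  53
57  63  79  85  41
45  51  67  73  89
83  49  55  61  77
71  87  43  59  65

Row 1: 69 + 75 + 81 + 47 + 53 = 325.
Row 2: 57 + 63 + 79 + 85 + 41 = 325.
Row 3: 45 + 51 + 67 + 73 + 89 = 325.
Row 4: 83 + 49 + 55 + 61 + 77 = 325.
Row 5: 71 + 87 + 43 + 59 + 65 = 325.
Column 1: 69 + 57 + 45 + 83 + 71 = 325.
Column 2: 75 + 63 + 51 + 49 + 87 = 325.
Column 3: 81 + 79 + 67 + 55 + 43 = 325.
Column 4: 47 + 85 + 73 + 61 + 59 = 325.
Column 5: 53 + 41 + 89 + 77 + 65 = 325.
All lines sum to 325.

Yes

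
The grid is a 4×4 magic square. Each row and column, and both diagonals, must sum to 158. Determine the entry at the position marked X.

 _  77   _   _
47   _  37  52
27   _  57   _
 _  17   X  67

2

Row 2: 47 + 37 + 52 + ? = 158, so (2,2) = 22.
Column 2: 77 + 22 + 17 + ? = 158, so (3,2) = 42.
From main diagonal, 158 − (22 + 57 + 67) gives (1,1) = 12.
Row 3 needs 158; the known cells sum to 126, so (3,4) = 32.
From column 1, 158 − (12 + 47 + 27) gives (4,1) = 72.
Column 4 must total 158; the given cells sum to 151, so (1,4) = 7.
Row 1: 12 + 77 + 7 + ? = 158, so (1,3) = 62.
From row 4, 158 − (72 + 17 + 67) gives (4,3) = 2.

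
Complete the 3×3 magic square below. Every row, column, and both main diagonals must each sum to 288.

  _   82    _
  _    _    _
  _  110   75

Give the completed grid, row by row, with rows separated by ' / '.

117 82 89 / 68 96 124 / 103 110 75

Row 3 must total 288; the given cells sum to 185, so (3,1) = 103.
From column 2, 288 − (82 + 110) gives (2,2) = 96.
Main diagonal must total 288; the given cells sum to 171, so (1,1) = 117.
Anti-diagonal must total 288; the given cells sum to 199, so (1,3) = 89.
Column 1 must total 288; the given cells sum to 220, so (2,1) = 68.
Column 3: 89 + 75 + ? = 288, so (2,3) = 124.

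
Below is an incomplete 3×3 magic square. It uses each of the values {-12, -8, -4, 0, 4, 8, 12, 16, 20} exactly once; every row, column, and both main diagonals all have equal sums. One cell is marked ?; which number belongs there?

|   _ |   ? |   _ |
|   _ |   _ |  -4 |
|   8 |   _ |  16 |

The 9 entries sum to 36, so each line sums to 36/3 = 12.
The remaining cell in row 3 is (3,2) = 12 − 24 = -12.
Using column 3: -4 + 16 + ? → (1,3) = 12 − 12 = 0.
Anti-diagonal must total 12; the given cells sum to 8, so (2,2) = 4.
Using row 2: 4 + (-4) + ? → (2,1) = 12 − 0 = 12.
Column 1: 12 + 8 + ? = 12, so (1,1) = -8.
Using column 2: 4 + (-12) + ? → (1,2) = 12 − (-8) = 20.

20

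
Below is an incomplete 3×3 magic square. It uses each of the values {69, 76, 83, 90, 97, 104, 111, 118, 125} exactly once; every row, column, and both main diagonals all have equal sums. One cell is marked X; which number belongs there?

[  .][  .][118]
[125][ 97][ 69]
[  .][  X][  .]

111

The 9 entries sum to 873, so each line sums to 873/3 = 291.
From column 3, 291 − (118 + 69) gives (3,3) = 104.
The remaining cell in main diagonal is (1,1) = 291 − 201 = 90.
Anti-diagonal must total 291; the given cells sum to 215, so (3,1) = 76.
Using row 1: 90 + 118 + ? → (1,2) = 291 − 208 = 83.
Row 3 must total 291; the given cells sum to 180, so (3,2) = 111.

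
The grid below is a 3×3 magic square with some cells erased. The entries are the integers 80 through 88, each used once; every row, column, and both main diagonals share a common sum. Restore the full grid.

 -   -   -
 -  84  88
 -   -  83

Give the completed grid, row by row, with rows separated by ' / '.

The entries are 80 through 88, which sum to 756, so each line sums to 756/3 = 252.
Using row 2: 84 + 88 + ? → (2,1) = 252 − 172 = 80.
Column 3 needs 252; the known cells sum to 171, so (1,3) = 81.
From main diagonal, 252 − (84 + 83) gives (1,1) = 85.
From anti-diagonal, 252 − (81 + 84) gives (3,1) = 87.
Using row 1: 85 + 81 + ? → (1,2) = 252 − 166 = 86.
Using row 3: 87 + 83 + ? → (3,2) = 252 − 170 = 82.

85 86 81 / 80 84 88 / 87 82 83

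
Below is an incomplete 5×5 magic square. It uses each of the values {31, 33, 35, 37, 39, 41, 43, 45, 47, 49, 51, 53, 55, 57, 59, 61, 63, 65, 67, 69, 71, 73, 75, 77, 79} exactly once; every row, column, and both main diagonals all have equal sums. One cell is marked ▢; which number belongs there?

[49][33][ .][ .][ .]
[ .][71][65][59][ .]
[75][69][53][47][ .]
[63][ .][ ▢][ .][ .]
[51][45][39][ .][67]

41

The 25 entries sum to 1375, so each line sums to 1375/5 = 275.
Row 3 must total 275; the given cells sum to 244, so (3,5) = 31.
Row 5 needs 275; the known cells sum to 202, so (5,4) = 73.
Using column 1: 49 + 75 + 63 + 51 + ? → (2,1) = 275 − 238 = 37.
Column 2 needs 275; the known cells sum to 218, so (4,2) = 57.
Main diagonal needs 275; the known cells sum to 240, so (4,4) = 35.
Anti-diagonal: 59 + 53 + 57 + 51 + ? = 275, so (1,5) = 55.
Row 2: 37 + 71 + 65 + 59 + ? = 275, so (2,5) = 43.
The remaining cell in column 4 is (1,4) = 275 − 214 = 61.
Column 5: 55 + 43 + 31 + 67 + ? = 275, so (4,5) = 79.
Row 1 needs 275; the known cells sum to 198, so (1,3) = 77.
From row 4, 275 − (63 + 57 + 35 + 79) gives (4,3) = 41.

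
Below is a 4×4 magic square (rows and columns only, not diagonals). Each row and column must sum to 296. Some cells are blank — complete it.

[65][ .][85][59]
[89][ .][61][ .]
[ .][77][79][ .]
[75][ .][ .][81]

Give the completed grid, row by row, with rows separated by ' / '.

The remaining cell in row 1 is (1,2) = 296 − 209 = 87.
The remaining cell in column 1 is (3,1) = 296 − 229 = 67.
Column 3 needs 296; the known cells sum to 225, so (4,3) = 71.
Using row 3: 67 + 77 + 79 + ? → (3,4) = 296 − 223 = 73.
From row 4, 296 − (75 + 71 + 81) gives (4,2) = 69.
Column 2: 87 + 77 + 69 + ? = 296, so (2,2) = 63.
From column 4, 296 − (59 + 73 + 81) gives (2,4) = 83.

65 87 85 59 / 89 63 61 83 / 67 77 79 73 / 75 69 71 81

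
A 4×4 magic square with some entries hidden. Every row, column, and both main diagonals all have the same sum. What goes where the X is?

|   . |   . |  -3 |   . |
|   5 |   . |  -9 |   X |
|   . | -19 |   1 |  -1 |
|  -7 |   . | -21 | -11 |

-23

Column 3 is complete and sums to -32; that is the magic constant.
Using row 3: -19 + 1 + (-1) + ? → (3,1) = -32 − (-19) = -13.
The remaining cell in row 4 is (4,2) = -32 − (-39) = 7.
Using column 1: 5 + (-13) + (-7) + ? → (1,1) = -32 − (-15) = -17.
From main diagonal, -32 − (-17 + 1 + (-11)) gives (2,2) = -5.
From anti-diagonal, -32 − (-9 + (-19) + (-7)) gives (1,4) = 3.
Row 1 needs -32; the known cells sum to -17, so (1,2) = -15.
Row 2: 5 + (-5) + (-9) + ? = -32, so (2,4) = -23.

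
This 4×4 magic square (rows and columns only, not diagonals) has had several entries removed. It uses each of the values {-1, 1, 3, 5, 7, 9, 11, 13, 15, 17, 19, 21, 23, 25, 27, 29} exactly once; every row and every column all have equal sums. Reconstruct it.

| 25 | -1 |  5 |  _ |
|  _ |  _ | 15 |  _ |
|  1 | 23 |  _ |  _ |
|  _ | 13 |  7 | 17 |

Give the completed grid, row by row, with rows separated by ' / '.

25 -1 5 27 / 11 21 15 9 / 1 23 29 3 / 19 13 7 17

The 16 entries sum to 224, so each line sums to 224/4 = 56.
From row 1, 56 − (25 + (-1) + 5) gives (1,4) = 27.
The remaining cell in row 4 is (4,1) = 56 − 37 = 19.
Using column 1: 25 + 1 + 19 + ? → (2,1) = 56 − 45 = 11.
The remaining cell in column 2 is (2,2) = 56 − 35 = 21.
Column 3 must total 56; the given cells sum to 27, so (3,3) = 29.
Row 2: 11 + 21 + 15 + ? = 56, so (2,4) = 9.
From row 3, 56 − (1 + 23 + 29) gives (3,4) = 3.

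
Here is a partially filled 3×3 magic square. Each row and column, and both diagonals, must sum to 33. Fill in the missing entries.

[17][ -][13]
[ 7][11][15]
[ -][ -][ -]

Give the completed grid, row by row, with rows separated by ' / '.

17 3 13 / 7 11 15 / 9 19 5

From row 1, 33 − (17 + 13) gives (1,2) = 3.
From column 1, 33 − (17 + 7) gives (3,1) = 9.
Column 2 must total 33; the given cells sum to 14, so (3,2) = 19.
Column 3 must total 33; the given cells sum to 28, so (3,3) = 5.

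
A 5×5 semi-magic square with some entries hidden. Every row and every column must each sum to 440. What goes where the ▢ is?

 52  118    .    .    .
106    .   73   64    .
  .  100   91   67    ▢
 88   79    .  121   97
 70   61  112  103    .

The remaining cell in row 4 is (4,3) = 440 − 385 = 55.
Using row 5: 70 + 61 + 112 + 103 + ? → (5,5) = 440 − 346 = 94.
The remaining cell in column 1 is (3,1) = 440 − 316 = 124.
Column 2: 118 + 100 + 79 + 61 + ? = 440, so (2,2) = 82.
Column 3 needs 440; the known cells sum to 331, so (1,3) = 109.
Column 4: 64 + 67 + 121 + 103 + ? = 440, so (1,4) = 85.
Row 1: 52 + 118 + 109 + 85 + ? = 440, so (1,5) = 76.
Using row 2: 106 + 82 + 73 + 64 + ? → (2,5) = 440 − 325 = 115.
Row 3 must total 440; the given cells sum to 382, so (3,5) = 58.

58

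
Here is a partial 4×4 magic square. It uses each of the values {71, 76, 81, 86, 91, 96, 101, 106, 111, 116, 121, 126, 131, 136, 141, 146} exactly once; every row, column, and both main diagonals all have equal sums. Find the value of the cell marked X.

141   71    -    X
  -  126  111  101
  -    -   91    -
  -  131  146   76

The 16 entries sum to 1736, so each line sums to 1736/4 = 434.
Using row 2: 126 + 111 + 101 + ? → (2,1) = 434 − 338 = 96.
Row 4: 131 + 146 + 76 + ? = 434, so (4,1) = 81.
Column 1: 141 + 96 + 81 + ? = 434, so (3,1) = 116.
From column 2, 434 − (71 + 126 + 131) gives (3,2) = 106.
Using column 3: 111 + 91 + 146 + ? → (1,3) = 434 − 348 = 86.
Using anti-diagonal: 111 + 106 + 81 + ? → (1,4) = 434 − 298 = 136.

136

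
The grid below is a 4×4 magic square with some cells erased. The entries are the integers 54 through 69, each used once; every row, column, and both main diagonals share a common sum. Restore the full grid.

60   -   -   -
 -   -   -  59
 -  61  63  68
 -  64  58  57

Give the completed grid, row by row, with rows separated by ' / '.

60 55 69 62 / 65 66 56 59 / 54 61 63 68 / 67 64 58 57

The entries are 54 through 69, which sum to 984, so each line sums to 984/4 = 246.
Row 3 must total 246; the given cells sum to 192, so (3,1) = 54.
Using row 4: 64 + 58 + 57 + ? → (4,1) = 246 − 179 = 67.
Column 1: 60 + 54 + 67 + ? = 246, so (2,1) = 65.
Column 4: 59 + 68 + 57 + ? = 246, so (1,4) = 62.
Main diagonal needs 246; the known cells sum to 180, so (2,2) = 66.
Anti-diagonal: 62 + 61 + 67 + ? = 246, so (2,3) = 56.
Using column 2: 66 + 61 + 64 + ? → (1,2) = 246 − 191 = 55.
Column 3 needs 246; the known cells sum to 177, so (1,3) = 69.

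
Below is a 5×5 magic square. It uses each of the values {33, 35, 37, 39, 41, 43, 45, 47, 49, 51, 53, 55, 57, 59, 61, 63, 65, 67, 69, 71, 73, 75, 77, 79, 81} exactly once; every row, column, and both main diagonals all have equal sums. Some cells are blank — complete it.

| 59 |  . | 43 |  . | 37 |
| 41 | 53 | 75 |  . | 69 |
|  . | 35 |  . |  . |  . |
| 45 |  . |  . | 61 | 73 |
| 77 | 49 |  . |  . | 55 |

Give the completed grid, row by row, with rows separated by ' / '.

The 25 entries sum to 1425, so each line sums to 1425/5 = 285.
From row 2, 285 − (41 + 53 + 75 + 69) gives (2,4) = 47.
Column 1 must total 285; the given cells sum to 222, so (3,1) = 63.
Column 5: 37 + 69 + 73 + 55 + ? = 285, so (3,5) = 51.
Main diagonal: 59 + 53 + 61 + 55 + ? = 285, so (3,3) = 57.
The remaining cell in anti-diagonal is (4,2) = 285 − 218 = 67.
Row 3 needs 285; the known cells sum to 206, so (3,4) = 79.
Row 4 needs 285; the known cells sum to 246, so (4,3) = 39.
Using column 2: 53 + 35 + 67 + 49 + ? → (1,2) = 285 − 204 = 81.
Column 3 needs 285; the known cells sum to 214, so (5,3) = 71.
From row 1, 285 − (59 + 81 + 43 + 37) gives (1,4) = 65.
Using row 5: 77 + 49 + 71 + 55 + ? → (5,4) = 285 − 252 = 33.

59 81 43 65 37 / 41 53 75 47 69 / 63 35 57 79 51 / 45 67 39 61 73 / 77 49 71 33 55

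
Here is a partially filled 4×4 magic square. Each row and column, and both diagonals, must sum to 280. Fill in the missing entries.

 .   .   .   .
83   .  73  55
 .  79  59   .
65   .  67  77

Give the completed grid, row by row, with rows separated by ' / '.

75 61 81 63 / 83 69 73 55 / 57 79 59 85 / 65 71 67 77

Row 2: 83 + 73 + 55 + ? = 280, so (2,2) = 69.
Row 4 must total 280; the given cells sum to 209, so (4,2) = 71.
The remaining cell in column 2 is (1,2) = 280 − 219 = 61.
From column 3, 280 − (73 + 59 + 67) gives (1,3) = 81.
From main diagonal, 280 − (69 + 59 + 77) gives (1,1) = 75.
Anti-diagonal: 73 + 79 + 65 + ? = 280, so (1,4) = 63.
Column 1: 75 + 83 + 65 + ? = 280, so (3,1) = 57.
From column 4, 280 − (63 + 55 + 77) gives (3,4) = 85.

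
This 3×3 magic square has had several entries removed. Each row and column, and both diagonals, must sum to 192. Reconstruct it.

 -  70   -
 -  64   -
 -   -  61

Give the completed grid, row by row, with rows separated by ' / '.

Column 2: 70 + 64 + ? = 192, so (3,2) = 58.
The remaining cell in main diagonal is (1,1) = 192 − 125 = 67.
Using row 1: 67 + 70 + ? → (1,3) = 192 − 137 = 55.
From row 3, 192 − (58 + 61) gives (3,1) = 73.
Column 1: 67 + 73 + ? = 192, so (2,1) = 52.
Column 3: 55 + 61 + ? = 192, so (2,3) = 76.

67 70 55 / 52 64 76 / 73 58 61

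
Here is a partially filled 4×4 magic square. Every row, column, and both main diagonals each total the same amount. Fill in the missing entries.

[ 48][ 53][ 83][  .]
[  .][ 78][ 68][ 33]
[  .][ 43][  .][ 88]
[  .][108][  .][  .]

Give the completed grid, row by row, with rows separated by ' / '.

Column 2 is already complete: 53 + 78 + 43 + 108 = 282, so that is the magic constant.
From row 1, 282 − (48 + 53 + 83) gives (1,4) = 98.
The remaining cell in row 2 is (2,1) = 282 − 179 = 103.
The remaining cell in column 4 is (4,4) = 282 − 219 = 63.
The remaining cell in main diagonal is (3,3) = 282 − 189 = 93.
Anti-diagonal needs 282; the known cells sum to 209, so (4,1) = 73.
From row 3, 282 − (43 + 93 + 88) gives (3,1) = 58.
Row 4 needs 282; the known cells sum to 244, so (4,3) = 38.

48 53 83 98 / 103 78 68 33 / 58 43 93 88 / 73 108 38 63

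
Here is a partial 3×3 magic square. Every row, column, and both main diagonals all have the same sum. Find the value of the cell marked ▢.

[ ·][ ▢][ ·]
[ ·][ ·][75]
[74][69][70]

73

Row 3 is complete and sums to 213; that is the magic constant.
Column 3 needs 213; the known cells sum to 145, so (1,3) = 68.
Using anti-diagonal: 68 + 74 + ? → (2,2) = 213 − 142 = 71.
Row 2: 71 + 75 + ? = 213, so (2,1) = 67.
The remaining cell in column 1 is (1,1) = 213 − 141 = 72.
Column 2: 71 + 69 + ? = 213, so (1,2) = 73.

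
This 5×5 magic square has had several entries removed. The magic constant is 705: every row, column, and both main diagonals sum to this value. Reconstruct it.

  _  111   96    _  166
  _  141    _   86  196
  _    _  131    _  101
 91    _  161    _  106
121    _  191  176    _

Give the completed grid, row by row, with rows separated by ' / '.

Column 3 needs 705; the known cells sum to 579, so (2,3) = 126.
Column 5 needs 705; the known cells sum to 569, so (5,5) = 136.
From anti-diagonal, 705 − (166 + 86 + 131 + 121) gives (4,2) = 201.
The remaining cell in row 2 is (2,1) = 705 − 549 = 156.
Using row 4: 91 + 201 + 161 + 106 + ? → (4,4) = 705 − 559 = 146.
Row 5: 121 + 191 + 176 + 136 + ? = 705, so (5,2) = 81.
Using column 2: 111 + 141 + 201 + 81 + ? → (3,2) = 705 − 534 = 171.
Main diagonal needs 705; the known cells sum to 554, so (1,1) = 151.
Row 1 needs 705; the known cells sum to 524, so (1,4) = 181.
Column 1 must total 705; the given cells sum to 519, so (3,1) = 186.
From column 4, 705 − (181 + 86 + 146 + 176) gives (3,4) = 116.

151 111 96 181 166 / 156 141 126 86 196 / 186 171 131 116 101 / 91 201 161 146 106 / 121 81 191 176 136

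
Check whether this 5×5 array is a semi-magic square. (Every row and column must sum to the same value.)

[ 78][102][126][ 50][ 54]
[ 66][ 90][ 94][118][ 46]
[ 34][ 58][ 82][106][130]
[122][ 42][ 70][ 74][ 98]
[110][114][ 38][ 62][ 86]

No — column 5 sums to 414 but row 5 sums to 410.

Row 1: 78 + 102 + 126 + 50 + 54 = 410.
Row 2: 66 + 90 + 94 + 118 + 46 = 414.
Row 3: 34 + 58 + 82 + 106 + 130 = 410.
Row 4: 122 + 42 + 70 + 74 + 98 = 406.
Row 5: 110 + 114 + 38 + 62 + 86 = 410.
Column 1: 78 + 66 + 34 + 122 + 110 = 410.
Column 2: 102 + 90 + 58 + 42 + 114 = 406.
Column 3: 126 + 94 + 82 + 70 + 38 = 410.
Column 4: 50 + 118 + 106 + 74 + 62 = 410.
Column 5: 54 + 46 + 130 + 98 + 86 = 414.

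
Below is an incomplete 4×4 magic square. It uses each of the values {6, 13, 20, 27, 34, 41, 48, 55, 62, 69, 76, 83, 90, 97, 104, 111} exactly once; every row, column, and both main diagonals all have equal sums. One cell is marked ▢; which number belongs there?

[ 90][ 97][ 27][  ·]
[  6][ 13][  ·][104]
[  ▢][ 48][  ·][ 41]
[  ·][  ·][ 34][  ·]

83

The 16 entries sum to 936, so each line sums to 936/4 = 234.
Row 1 needs 234; the known cells sum to 214, so (1,4) = 20.
Using row 2: 6 + 13 + 104 + ? → (2,3) = 234 − 123 = 111.
Using column 2: 97 + 13 + 48 + ? → (4,2) = 234 − 158 = 76.
The remaining cell in column 3 is (3,3) = 234 − 172 = 62.
The remaining cell in column 4 is (4,4) = 234 − 165 = 69.
Anti-diagonal needs 234; the known cells sum to 179, so (4,1) = 55.
Row 3 needs 234; the known cells sum to 151, so (3,1) = 83.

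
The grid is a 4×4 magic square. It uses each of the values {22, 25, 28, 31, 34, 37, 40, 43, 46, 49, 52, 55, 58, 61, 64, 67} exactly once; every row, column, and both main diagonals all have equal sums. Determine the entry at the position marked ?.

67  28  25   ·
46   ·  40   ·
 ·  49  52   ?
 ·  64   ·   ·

43

The 16 entries sum to 712, so each line sums to 712/4 = 178.
From row 1, 178 − (67 + 28 + 25) gives (1,4) = 58.
Column 2 needs 178; the known cells sum to 141, so (2,2) = 37.
Column 3: 25 + 40 + 52 + ? = 178, so (4,3) = 61.
Main diagonal needs 178; the known cells sum to 156, so (4,4) = 22.
Anti-diagonal needs 178; the known cells sum to 147, so (4,1) = 31.
Using row 2: 46 + 37 + 40 + ? → (2,4) = 178 − 123 = 55.
Column 1 must total 178; the given cells sum to 144, so (3,1) = 34.
Column 4: 58 + 55 + 22 + ? = 178, so (3,4) = 43.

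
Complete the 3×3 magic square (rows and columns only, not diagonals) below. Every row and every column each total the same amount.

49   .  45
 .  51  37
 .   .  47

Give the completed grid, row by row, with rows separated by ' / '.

Column 3 is already complete: 45 + 37 + 47 = 129, so that is the magic constant.
The remaining cell in row 1 is (1,2) = 129 − 94 = 35.
From row 2, 129 − (51 + 37) gives (2,1) = 41.
Column 1 must total 129; the given cells sum to 90, so (3,1) = 39.
From column 2, 129 − (35 + 51) gives (3,2) = 43.

49 35 45 / 41 51 37 / 39 43 47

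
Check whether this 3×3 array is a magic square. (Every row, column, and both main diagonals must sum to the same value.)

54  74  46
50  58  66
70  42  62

Row 1: 54 + 74 + 46 = 174.
Row 2: 50 + 58 + 66 = 174.
Row 3: 70 + 42 + 62 = 174.
Column 1: 54 + 50 + 70 = 174.
Column 2: 74 + 58 + 42 = 174.
Column 3: 46 + 66 + 62 = 174.
Main diagonal: 54 + 58 + 62 = 174.
Anti-diagonal: 46 + 58 + 70 = 174.
All lines sum to 174.

Yes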